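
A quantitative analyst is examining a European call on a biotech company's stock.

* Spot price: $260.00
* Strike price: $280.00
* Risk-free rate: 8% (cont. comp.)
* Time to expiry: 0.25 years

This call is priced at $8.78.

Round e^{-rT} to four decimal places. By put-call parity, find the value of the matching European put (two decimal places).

$23.24

exp(−rT) = exp(−0.08·0.25) = 0.9802
Put-call parity: C − P = S − K·e^(−rT) = 260 − 280·0.9802 = 260 − 274.4560 = -14.4560
P = C − (C − P) = 8.78 − (-14.4560) = 23.2360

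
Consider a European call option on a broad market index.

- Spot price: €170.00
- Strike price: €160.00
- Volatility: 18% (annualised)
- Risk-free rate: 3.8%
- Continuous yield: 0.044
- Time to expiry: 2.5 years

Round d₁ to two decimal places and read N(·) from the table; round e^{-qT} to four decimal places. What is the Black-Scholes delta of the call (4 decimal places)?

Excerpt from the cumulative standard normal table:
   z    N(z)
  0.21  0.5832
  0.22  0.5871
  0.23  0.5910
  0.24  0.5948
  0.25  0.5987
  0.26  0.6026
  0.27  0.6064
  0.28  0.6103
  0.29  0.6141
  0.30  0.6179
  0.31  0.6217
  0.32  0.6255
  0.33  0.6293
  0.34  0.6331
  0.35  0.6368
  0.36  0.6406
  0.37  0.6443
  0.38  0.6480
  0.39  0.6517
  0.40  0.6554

0.5535

σ√T = 0.18·√2.5 = 0.2846
d₁ = [ln(170/160) + (0.038 − 0.044 + 0.18²/2)·2.5] / 0.2846 = [0.0606 + 0.0255] / 0.2846 = 0.3026 which rounds to 0.30
N(d₁) = N(0.30) = 0.6179
Δ_call = exp(−qT)·N(d₁) = 0.8958·0.6179 = 0.5535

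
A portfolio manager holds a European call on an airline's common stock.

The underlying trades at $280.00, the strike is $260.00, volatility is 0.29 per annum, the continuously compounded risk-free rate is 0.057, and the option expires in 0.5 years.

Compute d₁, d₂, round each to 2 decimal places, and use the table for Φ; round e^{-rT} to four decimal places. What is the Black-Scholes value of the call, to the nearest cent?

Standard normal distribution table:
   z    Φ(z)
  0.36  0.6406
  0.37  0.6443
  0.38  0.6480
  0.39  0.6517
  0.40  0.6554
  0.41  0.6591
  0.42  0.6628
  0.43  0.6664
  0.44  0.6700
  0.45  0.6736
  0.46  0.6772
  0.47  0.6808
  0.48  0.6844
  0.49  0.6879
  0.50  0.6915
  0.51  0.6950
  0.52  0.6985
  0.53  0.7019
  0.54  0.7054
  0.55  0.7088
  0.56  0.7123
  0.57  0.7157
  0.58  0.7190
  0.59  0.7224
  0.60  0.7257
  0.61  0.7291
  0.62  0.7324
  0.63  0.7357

$37.58

σ√T = 0.29 × 0.7071 = 0.2051
d₁ = [ln(280/260) + (0.057 + 0.29²/2)·0.5] / 0.2051 = [0.0741 + 0.0495] / 0.2051 = 0.6029 ⇒ 0.60
d₂ = d₁ − σ√T = 0.6029 − 0.2051 = 0.3978 ⇒ 0.40
exp(−rT) = exp(−0.057·0.5) = 0.9719
N(d₁) = N(0.60) = 0.7257;  N(d₂) = N(0.40) = 0.6554
C = 280·0.7257 − 260·0.9719·0.6554 = 203.1960 − 165.6156 = 37.5804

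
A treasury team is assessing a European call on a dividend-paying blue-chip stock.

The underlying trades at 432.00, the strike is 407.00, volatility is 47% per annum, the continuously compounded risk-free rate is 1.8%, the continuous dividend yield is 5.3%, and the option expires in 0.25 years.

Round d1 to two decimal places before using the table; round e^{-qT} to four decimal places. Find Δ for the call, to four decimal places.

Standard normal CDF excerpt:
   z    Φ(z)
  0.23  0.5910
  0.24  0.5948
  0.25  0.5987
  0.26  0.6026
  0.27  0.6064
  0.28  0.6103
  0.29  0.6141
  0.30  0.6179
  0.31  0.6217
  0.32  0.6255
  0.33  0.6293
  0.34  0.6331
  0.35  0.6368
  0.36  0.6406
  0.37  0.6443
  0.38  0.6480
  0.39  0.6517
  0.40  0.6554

0.6210

σ√T = 0.47 × 0.5000 = 0.2350
d₁ = [ln(432/407) + (0.018 − 0.053 + ½·0.47²)·0.25] / (σ√T) = (0.0596 + 0.0189) / 0.2350 = 0.3339 ⇒ 0.33
N(d₁) = N(0.33) = 0.6293
Δ_call = exp(−qT)·N(d₁) = 0.9868·0.6293 = 0.6210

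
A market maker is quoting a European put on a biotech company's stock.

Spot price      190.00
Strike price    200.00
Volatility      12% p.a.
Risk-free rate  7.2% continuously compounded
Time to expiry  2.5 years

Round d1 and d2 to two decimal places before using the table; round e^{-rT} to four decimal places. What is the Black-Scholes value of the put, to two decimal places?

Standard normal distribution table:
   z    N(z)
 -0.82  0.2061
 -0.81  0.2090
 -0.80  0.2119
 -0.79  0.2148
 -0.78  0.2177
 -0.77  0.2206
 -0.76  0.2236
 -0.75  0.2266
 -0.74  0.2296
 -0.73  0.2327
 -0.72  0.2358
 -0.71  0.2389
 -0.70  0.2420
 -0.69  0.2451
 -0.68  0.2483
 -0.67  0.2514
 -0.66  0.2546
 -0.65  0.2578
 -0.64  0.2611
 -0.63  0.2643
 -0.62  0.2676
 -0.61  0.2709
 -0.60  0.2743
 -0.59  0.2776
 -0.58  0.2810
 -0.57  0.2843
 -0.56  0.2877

σ√T = 0.12·√2.5 = 0.1897
ln(S/K) + (r + σ²/2)T = ln(190/200) + (0.072 + 0.12²/2)·2.5 = -0.0513 + 0.1980 = 0.1467
d₁ = 0.1467 / 0.1897 = 0.7732 ≈ 0.77
d₂ = d₁ − σ√T = 0.7732 − 0.1897 = 0.5835 ≈ 0.58
e^(−rT) = e^(−0.072·2.5) = 0.8353
N(−d₂) = N(-0.58) = 0.2810;  N(−d₁) = N(-0.77) = 0.2206
P = 200·0.8353·0.2810 − 190·0.2206 = 46.9439 − 41.9140 = 5.0299

5.03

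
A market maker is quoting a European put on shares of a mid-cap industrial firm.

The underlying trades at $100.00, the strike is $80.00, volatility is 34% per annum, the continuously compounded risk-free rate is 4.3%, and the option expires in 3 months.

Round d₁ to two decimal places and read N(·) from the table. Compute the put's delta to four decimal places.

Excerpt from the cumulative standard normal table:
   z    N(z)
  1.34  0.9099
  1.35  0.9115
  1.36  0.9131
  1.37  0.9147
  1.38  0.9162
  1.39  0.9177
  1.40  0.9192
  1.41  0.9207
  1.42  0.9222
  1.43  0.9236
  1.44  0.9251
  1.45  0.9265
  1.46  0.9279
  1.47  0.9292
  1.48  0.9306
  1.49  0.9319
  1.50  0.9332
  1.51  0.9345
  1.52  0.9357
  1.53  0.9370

T = 0.25;  σ√T = 0.1700
d₁ = [ln(100/80) + (0.043 + 0.34²/2)·0.25] / 0.1700 = [0.2231 + 0.0252] / 0.1700 = 1.4608 ≈ 1.46
N(d₁) = N(1.46) = 0.9279
Δ_put = N(d₁) − 1 = 0.9279 − 1 = -0.0721

-0.0721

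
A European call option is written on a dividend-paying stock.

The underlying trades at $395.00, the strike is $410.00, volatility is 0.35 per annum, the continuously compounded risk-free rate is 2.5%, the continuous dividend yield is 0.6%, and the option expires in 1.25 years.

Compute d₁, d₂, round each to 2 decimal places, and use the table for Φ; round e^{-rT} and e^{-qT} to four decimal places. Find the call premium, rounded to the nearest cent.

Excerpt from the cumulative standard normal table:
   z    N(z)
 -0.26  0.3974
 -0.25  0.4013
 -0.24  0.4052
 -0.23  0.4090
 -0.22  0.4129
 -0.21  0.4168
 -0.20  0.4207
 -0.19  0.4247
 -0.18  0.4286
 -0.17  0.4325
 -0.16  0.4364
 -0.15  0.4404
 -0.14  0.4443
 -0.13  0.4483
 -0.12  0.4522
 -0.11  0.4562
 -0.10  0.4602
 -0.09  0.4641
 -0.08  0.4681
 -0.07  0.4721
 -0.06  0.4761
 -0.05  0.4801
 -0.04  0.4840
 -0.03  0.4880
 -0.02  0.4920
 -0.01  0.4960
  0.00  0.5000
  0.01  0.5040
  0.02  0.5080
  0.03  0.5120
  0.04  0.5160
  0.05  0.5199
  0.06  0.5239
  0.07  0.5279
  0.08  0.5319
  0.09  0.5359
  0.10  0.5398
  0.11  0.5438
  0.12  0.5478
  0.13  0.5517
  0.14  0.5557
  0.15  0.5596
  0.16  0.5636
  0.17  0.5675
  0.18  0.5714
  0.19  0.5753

σ√T = 0.35 × 1.1180 = 0.3913
ln(S/K) + (r − q + σ²/2)T = ln(395/410) + (0.025 − 0.006 + 0.35²/2)·1.25 = -0.0373 + 0.1003 = 0.0630
d₁ = 0.0630 / 0.3913 = 0.1611 which rounds to 0.16
d₂ = d₁ − σ√T = 0.1611 − 0.3913 = -0.2302 which rounds to -0.23
e^(−qT) = e^(−0.006·1.25) = 0.9925;  e^(−rT) = e^(−0.025·1.25) = 0.9692
N(d₁) = N(0.16) = 0.5636;  N(d₂) = N(-0.23) = 0.4090
C = 395·0.9925·0.5636 − 410·0.9692·0.4090 = 220.9523 − 162.5251 = 58.4272

$58.43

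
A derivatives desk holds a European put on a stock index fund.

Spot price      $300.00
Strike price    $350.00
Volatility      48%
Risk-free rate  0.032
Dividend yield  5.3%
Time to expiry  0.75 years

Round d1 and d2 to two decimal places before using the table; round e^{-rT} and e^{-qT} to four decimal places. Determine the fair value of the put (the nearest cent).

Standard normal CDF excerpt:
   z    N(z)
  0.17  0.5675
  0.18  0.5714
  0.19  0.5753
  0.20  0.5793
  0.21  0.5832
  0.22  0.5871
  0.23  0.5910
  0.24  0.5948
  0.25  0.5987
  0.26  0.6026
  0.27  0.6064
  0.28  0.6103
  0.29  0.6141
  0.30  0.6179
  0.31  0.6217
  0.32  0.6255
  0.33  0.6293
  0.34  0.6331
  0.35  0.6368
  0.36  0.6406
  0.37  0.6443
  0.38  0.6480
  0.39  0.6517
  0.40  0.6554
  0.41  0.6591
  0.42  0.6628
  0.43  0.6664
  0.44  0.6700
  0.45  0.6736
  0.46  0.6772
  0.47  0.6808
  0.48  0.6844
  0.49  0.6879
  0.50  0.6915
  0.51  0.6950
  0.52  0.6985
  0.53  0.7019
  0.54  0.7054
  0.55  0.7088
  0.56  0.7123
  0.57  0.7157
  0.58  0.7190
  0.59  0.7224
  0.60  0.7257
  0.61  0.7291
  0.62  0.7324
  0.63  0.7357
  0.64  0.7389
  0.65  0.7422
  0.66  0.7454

$83.25

σ√T = 0.48·√0.75 = 0.4157
d₁ = [ln(300/350) + (0.032 − 0.053 + 0.48²/2)·0.75] / 0.4157 = [-0.1542 + 0.0707] / 0.4157 = -0.2009 ⇒ -0.20
d₂ = d₁ − σ√T = -0.2009 − 0.4157 = -0.6166 ⇒ -0.62
e^(−qT) = e^(−0.053·0.75) = 0.9610;  e^(−rT) = e^(−0.032·0.75) = 0.9763
N(−d₂) = N(0.62) = 0.7324;  N(−d₁) = N(0.20) = 0.5793
P = 350·0.9763·0.7324 − 300·0.9610·0.5793 = 250.2647 − 167.0122 = 83.2526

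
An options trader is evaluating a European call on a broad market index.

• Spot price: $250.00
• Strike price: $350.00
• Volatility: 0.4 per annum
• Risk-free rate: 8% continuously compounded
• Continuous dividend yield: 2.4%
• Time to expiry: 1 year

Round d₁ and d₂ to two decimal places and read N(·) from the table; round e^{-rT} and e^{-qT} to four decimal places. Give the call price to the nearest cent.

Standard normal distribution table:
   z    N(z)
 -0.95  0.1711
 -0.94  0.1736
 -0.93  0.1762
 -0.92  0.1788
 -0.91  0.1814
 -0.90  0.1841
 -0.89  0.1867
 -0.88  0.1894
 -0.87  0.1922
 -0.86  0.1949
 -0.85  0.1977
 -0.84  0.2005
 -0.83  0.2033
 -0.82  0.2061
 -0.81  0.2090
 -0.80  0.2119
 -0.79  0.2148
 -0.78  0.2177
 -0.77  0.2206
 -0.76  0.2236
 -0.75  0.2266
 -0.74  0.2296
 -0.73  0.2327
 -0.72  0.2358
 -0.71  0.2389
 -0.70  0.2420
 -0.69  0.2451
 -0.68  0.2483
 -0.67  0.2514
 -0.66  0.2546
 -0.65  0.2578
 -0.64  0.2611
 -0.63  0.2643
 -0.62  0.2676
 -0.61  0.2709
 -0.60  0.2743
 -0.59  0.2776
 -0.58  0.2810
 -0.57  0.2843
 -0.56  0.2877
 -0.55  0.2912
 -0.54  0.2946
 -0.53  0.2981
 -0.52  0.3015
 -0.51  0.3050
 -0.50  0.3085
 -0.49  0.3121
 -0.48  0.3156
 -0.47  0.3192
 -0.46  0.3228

T = 1;  σ√T = 0.4000
d₁ = [ln(250/350) + (0.08 − 0.024 + ½·0.4²)·1] / (σ√T) = (-0.3365 + 0.1360) / 0.4000 = -0.5012 ⇒ -0.50
d₂ = -0.5012 − 0.4000 = -0.9012 ⇒ -0.90
e^(−qT) = e^(−0.024·1) = 0.9763;  e^(−rT) = e^(−0.08·1) = 0.9231
N(d₁) = N(-0.50) = 0.3085;  N(d₂) = N(-0.90) = 0.1841
C = 250·0.9763·0.3085 − 350·0.9231·0.1841 = 75.2971 − 59.4799 = 15.8172

$15.82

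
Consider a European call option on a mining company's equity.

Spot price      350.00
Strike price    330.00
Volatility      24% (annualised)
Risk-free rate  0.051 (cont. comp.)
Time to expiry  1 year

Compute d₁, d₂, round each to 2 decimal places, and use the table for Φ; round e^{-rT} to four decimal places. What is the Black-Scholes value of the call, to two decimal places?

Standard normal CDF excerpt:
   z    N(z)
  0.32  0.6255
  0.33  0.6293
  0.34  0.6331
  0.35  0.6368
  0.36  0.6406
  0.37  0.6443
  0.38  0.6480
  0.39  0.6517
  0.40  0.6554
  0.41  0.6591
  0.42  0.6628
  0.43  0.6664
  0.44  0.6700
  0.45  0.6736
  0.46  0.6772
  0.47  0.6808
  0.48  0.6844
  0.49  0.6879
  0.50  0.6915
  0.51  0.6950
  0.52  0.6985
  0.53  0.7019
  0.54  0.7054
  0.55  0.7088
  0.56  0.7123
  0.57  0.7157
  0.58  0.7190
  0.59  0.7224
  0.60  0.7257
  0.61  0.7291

σ√T = 0.24·√1 = 0.2400
d₁ = [ln(350/330) + (0.051 + ½·0.24²)·1] / (σ√T) = (0.0588 + 0.0798) / 0.2400 = 0.5777 ⇒ 0.58
d₂ = 0.5777 − 0.2400 = 0.3377 ⇒ 0.34
exp(−rT) = exp(−0.051·1) = 0.9503
C = 350·N(0.58) − 330·0.9503·N(0.34) = 350·0.7190 − 330·0.9503·0.6331 = 251.6500 − 198.5395 = 53.1105

53.11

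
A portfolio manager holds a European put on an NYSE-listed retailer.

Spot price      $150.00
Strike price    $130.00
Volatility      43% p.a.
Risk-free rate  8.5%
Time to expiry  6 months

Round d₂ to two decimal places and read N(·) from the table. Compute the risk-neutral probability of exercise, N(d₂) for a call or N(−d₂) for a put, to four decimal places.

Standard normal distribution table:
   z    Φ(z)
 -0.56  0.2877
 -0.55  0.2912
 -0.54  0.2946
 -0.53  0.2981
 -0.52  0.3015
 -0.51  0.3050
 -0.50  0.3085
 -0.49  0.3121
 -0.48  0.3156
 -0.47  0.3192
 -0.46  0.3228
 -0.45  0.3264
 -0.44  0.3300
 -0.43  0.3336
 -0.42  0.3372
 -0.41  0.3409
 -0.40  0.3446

0.3228

σ√T = 0.43 × 0.7071 = 0.3041
d₁ = [ln(150/130) + (0.085 + 0.43²/2)·0.5] / 0.3041 = [0.1431 + 0.0887] / 0.3041 = 0.7624 ≈ 0.76
d₂ = d₁ − σ√T = 0.7624 − 0.3041 = 0.4584 ≈ 0.46
Pr(exercise) under Q = N(−d₂) = N(-0.46) = 0.3228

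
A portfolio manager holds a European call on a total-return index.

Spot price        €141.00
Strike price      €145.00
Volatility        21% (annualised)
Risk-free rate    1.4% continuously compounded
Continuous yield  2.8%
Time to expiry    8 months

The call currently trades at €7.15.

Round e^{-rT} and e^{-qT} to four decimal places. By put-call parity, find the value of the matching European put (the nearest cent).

exp(−qT) = exp(−0.028·0.6667) = 0.9815;  exp(−rT) = exp(−0.014·0.6667) = 0.9907
Put-call parity: C − P = S·e^(−qT) − K·e^(−rT) = 141·0.9815 − 145·0.9907 = 138.3915 − 143.6515 = -5.2600
P = C − (C − P) = 7.15 − (-5.2600) = 12.4100

€12.41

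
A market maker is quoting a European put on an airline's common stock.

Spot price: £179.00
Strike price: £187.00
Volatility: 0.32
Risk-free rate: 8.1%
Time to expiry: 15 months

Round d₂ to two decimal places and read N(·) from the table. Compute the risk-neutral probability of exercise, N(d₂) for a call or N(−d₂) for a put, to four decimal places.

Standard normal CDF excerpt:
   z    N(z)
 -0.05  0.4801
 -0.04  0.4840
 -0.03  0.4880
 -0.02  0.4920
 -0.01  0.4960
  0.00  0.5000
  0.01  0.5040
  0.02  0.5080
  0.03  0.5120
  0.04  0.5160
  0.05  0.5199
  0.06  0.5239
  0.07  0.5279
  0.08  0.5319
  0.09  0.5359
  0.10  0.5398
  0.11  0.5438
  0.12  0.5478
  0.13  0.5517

0.5080

σ√T = 0.32 × 1.1180 = 0.3578
ln(S/K) + (r + σ²/2)T = ln(179/187) + (0.081 + 0.32²/2)·1.25 = -0.0437 + 0.1653 = 0.1215
d₁ = 0.1215 / 0.3578 = 0.3397 which rounds to 0.34
d₂ = d₁ − σ√T = 0.3397 − 0.3578 = -0.0181 which rounds to -0.02
Risk-neutral Pr[S_T < K] = N(−d₂) = N(0.02) = 0.5080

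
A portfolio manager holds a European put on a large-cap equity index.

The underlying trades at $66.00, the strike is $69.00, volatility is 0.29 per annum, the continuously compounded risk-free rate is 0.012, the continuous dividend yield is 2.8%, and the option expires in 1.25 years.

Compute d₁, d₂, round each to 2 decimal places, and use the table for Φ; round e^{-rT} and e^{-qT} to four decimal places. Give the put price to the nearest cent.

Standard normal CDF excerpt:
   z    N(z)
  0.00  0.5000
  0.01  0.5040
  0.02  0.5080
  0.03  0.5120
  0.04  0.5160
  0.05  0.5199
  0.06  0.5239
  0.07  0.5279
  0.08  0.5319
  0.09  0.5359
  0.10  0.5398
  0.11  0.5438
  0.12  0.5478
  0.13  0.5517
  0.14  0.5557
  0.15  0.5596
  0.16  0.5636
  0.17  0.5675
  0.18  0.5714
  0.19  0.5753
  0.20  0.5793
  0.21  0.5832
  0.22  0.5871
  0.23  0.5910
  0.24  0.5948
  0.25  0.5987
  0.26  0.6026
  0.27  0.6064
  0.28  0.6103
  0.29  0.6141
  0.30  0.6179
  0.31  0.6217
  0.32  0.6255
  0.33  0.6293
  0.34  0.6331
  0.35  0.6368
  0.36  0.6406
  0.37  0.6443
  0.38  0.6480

$10.66

T = 1.25;  σ√T = 0.3242
d₁ = [ln(66/69) + (0.012 − 0.028 + 0.29²/2)·1.25] / 0.3242 = [-0.0445 + 0.0326] / 0.3242 = -0.0367 which rounds to -0.04
d₂ = d₁ − σ√T = -0.0367 − 0.3242 = -0.3609 which rounds to -0.36
exp(−qT) = exp(−0.028·1.25) = 0.9656;  exp(−rT) = exp(−0.012·1.25) = 0.9851
P = 69·0.9851·N(0.36) − 66·0.9656·N(0.04) = 69·0.9851·0.6406 − 66·0.9656·0.5160 = 43.5428 − 32.8845 = 10.6583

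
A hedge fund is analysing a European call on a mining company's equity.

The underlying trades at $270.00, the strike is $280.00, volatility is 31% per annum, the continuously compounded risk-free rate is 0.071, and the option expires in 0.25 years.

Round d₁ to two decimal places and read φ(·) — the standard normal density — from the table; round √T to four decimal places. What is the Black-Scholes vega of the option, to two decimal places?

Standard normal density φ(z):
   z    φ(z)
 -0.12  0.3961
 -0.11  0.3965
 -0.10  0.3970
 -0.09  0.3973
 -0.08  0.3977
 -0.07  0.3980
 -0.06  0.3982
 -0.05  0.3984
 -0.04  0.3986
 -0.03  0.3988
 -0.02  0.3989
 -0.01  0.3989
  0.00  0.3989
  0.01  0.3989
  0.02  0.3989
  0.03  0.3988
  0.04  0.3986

53.81

T = 0.25;  σ√T = 0.1550
d₁ = [ln(270/280) + (0.071 + ½·0.31²)·0.25] / (σ√T) = (-0.0364 + 0.0298) / 0.1550 = -0.0426 which rounds to -0.04
√T = √0.25 = 0.5000
φ(d₁) = φ(-0.04) = 0.3986
vega = S·φ(d₁)·√T = 270·0.3986·0.5000 = 53.8110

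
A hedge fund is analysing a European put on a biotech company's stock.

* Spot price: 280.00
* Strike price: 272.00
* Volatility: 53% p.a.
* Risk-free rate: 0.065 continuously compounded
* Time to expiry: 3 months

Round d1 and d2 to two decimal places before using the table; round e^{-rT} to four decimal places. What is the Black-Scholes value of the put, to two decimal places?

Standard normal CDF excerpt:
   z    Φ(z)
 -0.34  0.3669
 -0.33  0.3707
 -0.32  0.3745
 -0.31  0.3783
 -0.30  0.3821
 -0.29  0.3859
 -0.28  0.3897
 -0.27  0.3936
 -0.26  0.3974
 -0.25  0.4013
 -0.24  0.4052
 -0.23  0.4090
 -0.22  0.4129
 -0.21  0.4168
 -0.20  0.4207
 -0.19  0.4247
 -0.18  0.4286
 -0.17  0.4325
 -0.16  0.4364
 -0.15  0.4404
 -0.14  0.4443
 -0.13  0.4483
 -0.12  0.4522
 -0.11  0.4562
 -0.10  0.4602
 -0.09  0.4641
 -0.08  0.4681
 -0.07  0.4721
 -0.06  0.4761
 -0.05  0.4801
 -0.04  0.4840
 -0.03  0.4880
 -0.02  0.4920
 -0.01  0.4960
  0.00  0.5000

22.54

σ√T = 0.53·√0.25 = 0.2650
d₁ = [ln(280/272) + (0.065 + 0.53²/2)·0.25] / 0.2650 = [0.0290 + 0.0514] / 0.2650 = 0.3032 ≈ 0.30
d₂ = d₁ − σ√T = 0.3032 − 0.2650 = 0.0382 ≈ 0.04
e^(−rT) = e^(−0.065·0.25) = 0.9839
N(−d₂) = N(-0.04) = 0.4840;  N(−d₁) = N(-0.30) = 0.3821
P = 272·0.9839·0.4840 − 280·0.3821 = 129.5285 − 106.9880 = 22.5405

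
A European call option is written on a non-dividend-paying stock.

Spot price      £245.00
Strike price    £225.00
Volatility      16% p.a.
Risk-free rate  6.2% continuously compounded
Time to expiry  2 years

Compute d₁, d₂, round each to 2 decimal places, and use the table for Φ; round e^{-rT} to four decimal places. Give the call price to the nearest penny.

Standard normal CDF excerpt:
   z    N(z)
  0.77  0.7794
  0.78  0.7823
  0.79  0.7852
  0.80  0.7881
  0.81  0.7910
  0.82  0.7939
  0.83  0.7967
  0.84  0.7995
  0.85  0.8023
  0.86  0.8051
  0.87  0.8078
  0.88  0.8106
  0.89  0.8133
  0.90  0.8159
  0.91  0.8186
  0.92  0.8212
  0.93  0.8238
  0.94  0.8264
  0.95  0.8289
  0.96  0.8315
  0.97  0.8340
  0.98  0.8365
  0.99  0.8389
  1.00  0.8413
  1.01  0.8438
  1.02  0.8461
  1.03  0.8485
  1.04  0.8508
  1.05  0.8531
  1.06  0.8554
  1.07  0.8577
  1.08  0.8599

σ√T = 0.16·√2 = 0.2263
d₁ = [ln(245/225) + (0.062 + 0.16²/2)·2] / 0.2263 = [0.0852 + 0.1496] / 0.2263 = 1.0375 ≈ 1.04
d₂ = d₁ − σ√T = 1.0375 − 0.2263 = 0.8112 ≈ 0.81
e^(−rT) = e^(−0.062·2) = 0.8834
C = 245·N(1.04) − 225·0.8834·N(0.81) = 245·0.8508 − 225·0.8834·0.7910 = 208.4460 − 157.2231 = 51.2229

£51.22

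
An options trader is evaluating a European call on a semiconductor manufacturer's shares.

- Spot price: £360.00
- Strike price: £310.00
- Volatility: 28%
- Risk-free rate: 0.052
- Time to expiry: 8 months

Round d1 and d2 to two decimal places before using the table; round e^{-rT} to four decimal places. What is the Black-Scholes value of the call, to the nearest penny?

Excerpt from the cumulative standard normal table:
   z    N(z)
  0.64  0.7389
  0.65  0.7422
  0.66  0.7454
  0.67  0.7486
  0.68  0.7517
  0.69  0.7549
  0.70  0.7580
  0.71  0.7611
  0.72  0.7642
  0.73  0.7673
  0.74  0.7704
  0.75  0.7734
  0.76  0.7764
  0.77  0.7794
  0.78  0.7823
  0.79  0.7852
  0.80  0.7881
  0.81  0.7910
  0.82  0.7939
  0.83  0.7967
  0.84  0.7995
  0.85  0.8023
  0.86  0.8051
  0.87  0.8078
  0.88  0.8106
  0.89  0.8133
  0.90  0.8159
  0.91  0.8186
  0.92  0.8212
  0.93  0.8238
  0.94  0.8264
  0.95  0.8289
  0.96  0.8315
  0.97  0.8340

£69.59

T = 0.6667;  σ√T = 0.2286
d₁ = [ln(360/310) + (0.052 + ½·0.28²)·0.6667] / (σ√T) = (0.1495 + 0.0608) / 0.2286 = 0.9200 which rounds to 0.92
d₂ = 0.9200 − 0.2286 = 0.6914 which rounds to 0.69
exp(−rT) = exp(−0.052·0.6667) = 0.9659
C = 360·N(0.92) − 310·0.9659·N(0.69) = 360·0.8212 − 310·0.9659·0.7549 = 295.6320 − 226.0390 = 69.5930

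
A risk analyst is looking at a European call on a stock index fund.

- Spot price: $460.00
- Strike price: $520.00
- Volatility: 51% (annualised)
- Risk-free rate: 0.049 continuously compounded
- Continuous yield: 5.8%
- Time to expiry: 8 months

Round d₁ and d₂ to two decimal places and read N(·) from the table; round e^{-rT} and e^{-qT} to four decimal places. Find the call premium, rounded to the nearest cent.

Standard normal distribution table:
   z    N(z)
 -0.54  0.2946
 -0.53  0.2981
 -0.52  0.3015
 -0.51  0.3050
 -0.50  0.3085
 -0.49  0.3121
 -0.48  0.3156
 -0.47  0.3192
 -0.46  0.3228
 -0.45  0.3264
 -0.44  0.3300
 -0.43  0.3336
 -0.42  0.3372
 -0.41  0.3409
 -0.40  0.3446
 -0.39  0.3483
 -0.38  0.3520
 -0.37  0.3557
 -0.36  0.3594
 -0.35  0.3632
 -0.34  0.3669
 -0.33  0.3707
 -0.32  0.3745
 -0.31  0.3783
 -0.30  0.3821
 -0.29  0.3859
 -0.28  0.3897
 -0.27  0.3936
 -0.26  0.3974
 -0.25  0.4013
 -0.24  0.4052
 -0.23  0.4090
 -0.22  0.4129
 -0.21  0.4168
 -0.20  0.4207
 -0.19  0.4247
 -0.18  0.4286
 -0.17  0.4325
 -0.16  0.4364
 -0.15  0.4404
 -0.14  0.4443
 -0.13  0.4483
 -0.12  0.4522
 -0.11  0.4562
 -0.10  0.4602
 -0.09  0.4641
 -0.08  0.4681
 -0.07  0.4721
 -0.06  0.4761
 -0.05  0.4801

$51.92

σ√T = 0.51·√0.6667 = 0.4164
d₁ = [ln(460/520) + (0.049 − 0.058 + ½·0.51²)·0.6667] / (σ√T) = (-0.1226 + 0.0807) / 0.4164 = -0.1006 → -0.10
d₂ = -0.1006 − 0.4164 = -0.5170 → -0.52
exp(−qT) = exp(−0.058·0.6667) = 0.9621;  exp(−rT) = exp(−0.049·0.6667) = 0.9679
N(d₁) = N(-0.10) = 0.4602;  N(d₂) = N(-0.52) = 0.3015
C = 460·0.9621·0.4602 − 520·0.9679·0.3015 = 203.6689 − 151.7474 = 51.9215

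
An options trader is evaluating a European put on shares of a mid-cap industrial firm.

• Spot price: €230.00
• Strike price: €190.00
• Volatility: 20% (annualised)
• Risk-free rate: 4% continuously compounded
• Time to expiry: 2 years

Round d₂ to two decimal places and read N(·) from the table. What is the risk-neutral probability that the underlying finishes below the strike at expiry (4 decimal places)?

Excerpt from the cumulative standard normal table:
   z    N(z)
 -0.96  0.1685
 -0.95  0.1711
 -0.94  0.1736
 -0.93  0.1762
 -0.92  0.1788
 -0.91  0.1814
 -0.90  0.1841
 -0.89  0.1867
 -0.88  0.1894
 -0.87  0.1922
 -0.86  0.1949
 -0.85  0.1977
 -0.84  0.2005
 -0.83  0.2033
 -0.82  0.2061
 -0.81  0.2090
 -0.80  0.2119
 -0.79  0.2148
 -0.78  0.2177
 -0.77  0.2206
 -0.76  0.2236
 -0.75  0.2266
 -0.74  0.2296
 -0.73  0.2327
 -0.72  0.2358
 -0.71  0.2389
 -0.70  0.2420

T = 2;  σ√T = 0.2828
ln(S/K) + (r + σ²/2)T = ln(230/190) + (0.04 + 0.2²/2)·2 = 0.1911 + 0.1200 = 0.3111
d₁ = 0.3111 / 0.2828 = 1.0997 ⇒ 1.10
d₂ = d₁ − σ√T = 1.0997 − 0.2828 = 0.8169 ⇒ 0.82
Risk-neutral Pr[S_T < K] = N(−d₂) = N(-0.82) = 0.2061

0.2061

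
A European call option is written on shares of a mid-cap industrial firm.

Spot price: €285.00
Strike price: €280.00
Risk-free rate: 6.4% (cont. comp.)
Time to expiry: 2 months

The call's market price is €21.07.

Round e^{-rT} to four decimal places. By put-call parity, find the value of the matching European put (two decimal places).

€13.10

e^(−rT) = e^(−0.064·0.1667) = 0.9894
Put-call parity: C − P = S − K·e^(−rT) = 285 − 280·0.9894 = 285 − 277.0320 = 7.9680
P = C − (C − P) = 21.07 − (7.9680) = 13.1020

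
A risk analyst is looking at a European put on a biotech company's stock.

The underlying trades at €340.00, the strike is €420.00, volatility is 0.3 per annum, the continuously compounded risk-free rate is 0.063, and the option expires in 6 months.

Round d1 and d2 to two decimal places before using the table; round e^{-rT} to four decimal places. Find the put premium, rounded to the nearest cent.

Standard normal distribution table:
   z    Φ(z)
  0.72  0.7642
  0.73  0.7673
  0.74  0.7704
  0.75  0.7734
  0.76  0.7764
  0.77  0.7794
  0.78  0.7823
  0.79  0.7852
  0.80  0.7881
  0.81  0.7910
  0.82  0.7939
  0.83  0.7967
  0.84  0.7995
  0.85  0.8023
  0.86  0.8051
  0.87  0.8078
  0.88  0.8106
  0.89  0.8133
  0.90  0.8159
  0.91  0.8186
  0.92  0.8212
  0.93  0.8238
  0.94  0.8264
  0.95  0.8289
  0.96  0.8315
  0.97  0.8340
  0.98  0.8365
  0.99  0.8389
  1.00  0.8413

σ√T = 0.3·√0.5 = 0.2121
d₁ = [ln(340/420) + (0.063 + 0.3²/2)·0.5] / 0.2121 = [-0.2113 + 0.0540] / 0.2121 = -0.7416 ≈ -0.74
d₂ = d₁ − σ√T = -0.7416 − 0.2121 = -0.9537 ≈ -0.95
exp(−rT) = exp(−0.063·0.5) = 0.9690
N(−d₂) = N(0.95) = 0.8289;  N(−d₁) = N(0.74) = 0.7704
P = 420·0.9690·0.8289 − 340·0.7704 = 337.3457 − 261.9360 = 75.4097

€75.41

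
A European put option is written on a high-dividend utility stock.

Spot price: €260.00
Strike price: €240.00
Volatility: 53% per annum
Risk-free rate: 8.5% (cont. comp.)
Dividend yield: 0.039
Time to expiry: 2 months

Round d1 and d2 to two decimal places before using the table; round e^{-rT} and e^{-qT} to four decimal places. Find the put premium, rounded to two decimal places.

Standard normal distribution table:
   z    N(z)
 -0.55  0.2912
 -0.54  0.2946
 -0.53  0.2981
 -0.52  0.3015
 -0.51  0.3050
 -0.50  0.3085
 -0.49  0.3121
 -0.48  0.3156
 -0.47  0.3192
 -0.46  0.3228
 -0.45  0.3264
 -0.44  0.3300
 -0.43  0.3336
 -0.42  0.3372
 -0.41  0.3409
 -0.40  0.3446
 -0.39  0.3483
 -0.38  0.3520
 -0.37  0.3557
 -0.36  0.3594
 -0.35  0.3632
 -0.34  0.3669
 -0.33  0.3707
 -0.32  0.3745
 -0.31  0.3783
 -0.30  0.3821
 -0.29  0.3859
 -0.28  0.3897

T = 0.1667;  σ√T = 0.2164
d₁ = [ln(260/240) + (0.085 − 0.039 + 0.53²/2)·0.1667] / 0.2164 = [0.0800 + 0.0311] / 0.2164 = 0.5136 ⇒ 0.51
d₂ = d₁ − σ√T = 0.5136 − 0.2164 = 0.2972 ⇒ 0.30
exp(−qT) = exp(−0.039·0.1667) = 0.9935;  exp(−rT) = exp(−0.085·0.1667) = 0.9859
N(−d₂) = N(-0.30) = 0.3821;  N(−d₁) = N(-0.51) = 0.3050
P = 240·0.9859·0.3821 − 260·0.9935·0.3050 = 90.4110 − 78.7845 = 11.6264

€11.63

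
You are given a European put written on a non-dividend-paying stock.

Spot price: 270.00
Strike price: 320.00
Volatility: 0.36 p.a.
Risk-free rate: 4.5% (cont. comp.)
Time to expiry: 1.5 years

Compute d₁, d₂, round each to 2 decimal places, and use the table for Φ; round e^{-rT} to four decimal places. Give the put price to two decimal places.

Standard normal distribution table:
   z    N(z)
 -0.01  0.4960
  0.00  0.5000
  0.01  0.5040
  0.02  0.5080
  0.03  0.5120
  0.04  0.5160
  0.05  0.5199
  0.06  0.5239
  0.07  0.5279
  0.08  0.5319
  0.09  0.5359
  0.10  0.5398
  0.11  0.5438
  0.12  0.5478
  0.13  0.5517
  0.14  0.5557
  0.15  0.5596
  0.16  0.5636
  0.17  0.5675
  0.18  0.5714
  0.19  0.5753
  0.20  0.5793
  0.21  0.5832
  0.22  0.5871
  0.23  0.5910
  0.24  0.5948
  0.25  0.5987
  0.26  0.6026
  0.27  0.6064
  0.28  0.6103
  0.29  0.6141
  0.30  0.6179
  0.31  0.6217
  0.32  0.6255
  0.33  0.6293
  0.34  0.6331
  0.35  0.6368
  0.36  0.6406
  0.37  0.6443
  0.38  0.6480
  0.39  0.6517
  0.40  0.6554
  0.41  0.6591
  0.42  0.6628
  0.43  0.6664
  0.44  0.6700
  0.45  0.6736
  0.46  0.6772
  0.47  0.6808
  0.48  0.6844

65.40

T = 1.5;  σ√T = 0.4409
ln(S/K) + (r + σ²/2)T = ln(270/320) + (0.045 + 0.36²/2)·1.5 = -0.1699 + 0.1647 = -0.0052
d₁ = -0.0052 / 0.4409 = -0.0118 ⇒ -0.01
d₂ = d₁ − σ√T = -0.0118 − 0.4409 = -0.4527 ⇒ -0.45
exp(−rT) = exp(−0.045·1.5) = 0.9347
N(−d₂) = N(0.45) = 0.6736;  N(−d₁) = N(0.01) = 0.5040
P = 320·0.9347·0.6736 − 270·0.5040 = 201.4765 − 136.0800 = 65.3965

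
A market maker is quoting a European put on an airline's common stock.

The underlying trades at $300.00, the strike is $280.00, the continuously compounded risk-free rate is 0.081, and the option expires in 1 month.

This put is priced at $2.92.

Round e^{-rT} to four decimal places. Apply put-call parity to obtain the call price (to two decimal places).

exp(−rT) = exp(−0.081·0.08333) = 0.9933
Put-call parity: C − P = S − K·e^(−rT) = 300 − 280·0.9933 = 300 − 278.1240 = 21.8760
C = P + (C − P) = 2.92 + (21.8760) = 24.7960

$24.80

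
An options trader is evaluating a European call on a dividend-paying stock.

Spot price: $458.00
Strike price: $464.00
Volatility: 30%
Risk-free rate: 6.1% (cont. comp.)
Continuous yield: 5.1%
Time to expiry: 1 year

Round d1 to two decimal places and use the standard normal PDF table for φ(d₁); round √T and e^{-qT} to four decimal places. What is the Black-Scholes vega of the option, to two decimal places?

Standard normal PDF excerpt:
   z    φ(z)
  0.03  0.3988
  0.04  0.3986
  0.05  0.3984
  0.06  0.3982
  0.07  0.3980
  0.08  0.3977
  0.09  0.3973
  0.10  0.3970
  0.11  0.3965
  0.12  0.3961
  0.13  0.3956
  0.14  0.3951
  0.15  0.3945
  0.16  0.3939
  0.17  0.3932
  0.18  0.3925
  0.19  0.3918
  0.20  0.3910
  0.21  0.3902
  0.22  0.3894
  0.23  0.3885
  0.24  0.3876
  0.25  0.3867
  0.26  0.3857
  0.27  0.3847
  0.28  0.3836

T = 1;  σ√T = 0.3000
d₁ = [ln(458/464) + (0.061 − 0.051 + ½·0.3²)·1] / (σ√T) = (-0.0130 + 0.0550) / 0.3000 = 0.1399 ≈ 0.14
√T = √1 = 1.0000
φ(d₁) = φ(0.14) = 0.3951
e^(−qT) = e^(−0.051·1) = 0.9503
vega = S·e^(−qT)·φ(d₁)·√T = 458·0.9503·0.3951·1.0000 = 171.9623
(Call and put vega coincide under Black-Scholes.)

171.96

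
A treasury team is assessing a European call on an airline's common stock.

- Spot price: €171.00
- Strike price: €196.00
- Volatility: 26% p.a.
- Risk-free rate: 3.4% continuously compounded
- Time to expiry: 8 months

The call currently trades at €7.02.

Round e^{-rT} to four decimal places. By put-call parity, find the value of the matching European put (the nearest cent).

€27.63

e^(−rT) = e^(−0.034·0.6667) = 0.9776
Put-call parity: C − P = S − K·e^(−rT) = 171 − 196·0.9776 = 171 − 191.6096 = -20.6096
P = C − (C − P) = 7.02 − (-20.6096) = 27.6296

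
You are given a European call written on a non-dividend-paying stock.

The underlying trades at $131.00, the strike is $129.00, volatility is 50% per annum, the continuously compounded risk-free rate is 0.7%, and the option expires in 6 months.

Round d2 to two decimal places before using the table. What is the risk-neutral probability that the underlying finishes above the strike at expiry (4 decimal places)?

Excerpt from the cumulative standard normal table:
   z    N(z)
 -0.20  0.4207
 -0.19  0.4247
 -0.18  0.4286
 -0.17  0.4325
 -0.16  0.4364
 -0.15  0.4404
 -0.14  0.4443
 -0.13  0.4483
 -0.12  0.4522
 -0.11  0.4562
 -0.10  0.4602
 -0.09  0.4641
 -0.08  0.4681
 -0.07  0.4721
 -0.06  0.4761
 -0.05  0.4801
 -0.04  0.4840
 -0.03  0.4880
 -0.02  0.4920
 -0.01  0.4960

σ√T = 0.5·√0.5 = 0.3536
d₁ = [ln(131/129) + (0.007 + ½·0.5²)·0.5] / (σ√T) = (0.0154 + 0.0660) / 0.3536 = 0.2302 → 0.23
d₂ = 0.2302 − 0.3536 = -0.1234 → -0.12
Risk-neutral Pr[S_T > K] = N(d₂) = N(-0.12) = 0.4522

0.4522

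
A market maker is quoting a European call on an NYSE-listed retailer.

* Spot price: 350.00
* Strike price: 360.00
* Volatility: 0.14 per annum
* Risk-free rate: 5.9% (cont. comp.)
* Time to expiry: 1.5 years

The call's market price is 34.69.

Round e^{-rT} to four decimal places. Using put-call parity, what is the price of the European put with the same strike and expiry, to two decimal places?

exp(−rT) = exp(−0.059·1.5) = 0.9153
Put-call parity: C − P = S − K·e^(−rT) = 350 − 360·0.9153 = 350 − 329.5080 = 20.4920
P = C − (C − P) = 34.69 − (20.4920) = 14.1980

14.20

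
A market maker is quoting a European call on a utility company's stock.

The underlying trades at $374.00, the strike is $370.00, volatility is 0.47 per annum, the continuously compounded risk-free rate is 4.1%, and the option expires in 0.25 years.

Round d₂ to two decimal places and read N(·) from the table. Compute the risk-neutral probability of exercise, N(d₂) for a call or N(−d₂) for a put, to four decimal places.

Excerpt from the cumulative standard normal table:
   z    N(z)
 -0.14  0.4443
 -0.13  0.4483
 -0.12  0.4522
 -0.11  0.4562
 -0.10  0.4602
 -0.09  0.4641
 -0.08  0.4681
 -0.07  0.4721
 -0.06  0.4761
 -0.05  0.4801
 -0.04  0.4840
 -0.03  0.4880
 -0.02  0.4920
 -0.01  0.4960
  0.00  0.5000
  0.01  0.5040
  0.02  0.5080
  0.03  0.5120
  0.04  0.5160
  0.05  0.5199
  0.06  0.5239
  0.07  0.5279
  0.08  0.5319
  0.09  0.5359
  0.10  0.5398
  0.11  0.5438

σ√T = 0.47 × 0.5000 = 0.2350
d₁ = [ln(374/370) + (0.041 + 0.47²/2)·0.25] / 0.2350 = [0.0108 + 0.0379] / 0.2350 = 0.2069 which rounds to 0.21
d₂ = d₁ − σ√T = 0.2069 − 0.2350 = -0.0281 which rounds to -0.03
Pr(exercise) under Q = N(d₂) = 0.4880

0.4880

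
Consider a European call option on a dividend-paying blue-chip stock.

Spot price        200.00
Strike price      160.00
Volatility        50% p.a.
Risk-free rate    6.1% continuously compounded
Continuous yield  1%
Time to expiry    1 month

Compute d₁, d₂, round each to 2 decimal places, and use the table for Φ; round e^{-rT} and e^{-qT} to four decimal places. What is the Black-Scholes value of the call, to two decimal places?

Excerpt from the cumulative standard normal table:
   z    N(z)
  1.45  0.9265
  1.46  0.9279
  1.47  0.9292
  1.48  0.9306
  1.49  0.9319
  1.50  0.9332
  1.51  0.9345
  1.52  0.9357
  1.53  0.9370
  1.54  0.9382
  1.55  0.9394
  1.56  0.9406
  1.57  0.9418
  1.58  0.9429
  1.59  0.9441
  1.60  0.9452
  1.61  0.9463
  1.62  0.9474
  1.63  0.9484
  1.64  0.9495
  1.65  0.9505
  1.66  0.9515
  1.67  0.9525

σ√T = 0.5 × 0.2887 = 0.1443
ln(S/K) + (r − q + σ²/2)T = ln(200/160) + (0.061 − 0.01 + 0.5²/2)·0.08333 = 0.2231 + 0.0147 = 0.2378
d₁ = 0.2378 / 0.1443 = 1.6476 ≈ 1.65
d₂ = d₁ − σ√T = 1.6476 − 0.1443 = 1.5033 ≈ 1.50
exp(−qT) = exp(−0.01·0.08333) = 0.9992;  exp(−rT) = exp(−0.061·0.08333) = 0.9949
N(d₁) = N(1.65) = 0.9505;  N(d₂) = N(1.50) = 0.9332
C = 200·0.9992·0.9505 − 160·0.9949·0.9332 = 189.9479 − 148.5505 = 41.3974

41.40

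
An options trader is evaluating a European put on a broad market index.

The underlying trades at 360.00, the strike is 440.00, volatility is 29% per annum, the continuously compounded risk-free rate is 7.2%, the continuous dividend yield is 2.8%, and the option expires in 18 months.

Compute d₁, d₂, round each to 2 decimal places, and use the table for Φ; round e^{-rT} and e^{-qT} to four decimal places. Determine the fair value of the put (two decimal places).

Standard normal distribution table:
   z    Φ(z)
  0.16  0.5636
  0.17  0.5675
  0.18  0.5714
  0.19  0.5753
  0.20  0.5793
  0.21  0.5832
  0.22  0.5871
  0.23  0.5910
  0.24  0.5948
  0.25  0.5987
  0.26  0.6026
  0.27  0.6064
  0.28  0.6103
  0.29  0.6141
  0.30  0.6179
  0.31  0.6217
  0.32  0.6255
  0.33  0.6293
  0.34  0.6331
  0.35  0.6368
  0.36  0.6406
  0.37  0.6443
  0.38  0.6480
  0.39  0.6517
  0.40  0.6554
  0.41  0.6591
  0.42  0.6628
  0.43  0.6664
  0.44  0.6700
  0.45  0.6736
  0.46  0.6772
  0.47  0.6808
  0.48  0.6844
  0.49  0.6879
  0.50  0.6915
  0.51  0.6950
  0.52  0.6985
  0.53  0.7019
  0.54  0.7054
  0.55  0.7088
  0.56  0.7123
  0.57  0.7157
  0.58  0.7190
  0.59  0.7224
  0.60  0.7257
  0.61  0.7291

81.34

σ√T = 0.29 × 1.2247 = 0.3552
d₁ = [ln(360/440) + (0.072 − 0.028 + ½·0.29²)·1.5] / (σ√T) = (-0.2007 + 0.1291) / 0.3552 = -0.2016 ⇒ -0.20
d₂ = -0.2016 − 0.3552 = -0.5568 ⇒ -0.56
exp(−qT) = exp(−0.028·1.5) = 0.9589;  exp(−rT) = exp(−0.072·1.5) = 0.8976
N(−d₂) = N(0.56) = 0.7123;  N(−d₁) = N(0.20) = 0.5793
P = 440·0.8976·0.7123 − 360·0.9589·0.5793 = 281.3186 − 199.9767 = 81.3419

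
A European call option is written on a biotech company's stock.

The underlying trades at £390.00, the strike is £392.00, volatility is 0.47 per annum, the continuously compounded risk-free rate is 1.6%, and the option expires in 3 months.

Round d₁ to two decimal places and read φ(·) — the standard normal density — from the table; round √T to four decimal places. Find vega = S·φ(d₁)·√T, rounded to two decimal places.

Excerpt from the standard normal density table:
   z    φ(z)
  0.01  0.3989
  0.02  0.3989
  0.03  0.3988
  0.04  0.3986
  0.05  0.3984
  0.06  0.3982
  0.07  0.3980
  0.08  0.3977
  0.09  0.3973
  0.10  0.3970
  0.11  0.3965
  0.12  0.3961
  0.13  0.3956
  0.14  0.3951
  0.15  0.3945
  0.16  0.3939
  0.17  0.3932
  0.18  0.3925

σ√T = 0.47 × 0.5000 = 0.2350
d₁ = [ln(390/392) + (0.016 + 0.47²/2)·0.25] / 0.2350 = [-0.0051 + 0.0316] / 0.2350 = 0.1128 which rounds to 0.11
√T = √0.25 = 0.5000
φ(d₁) = φ(0.11) = 0.3965
vega = S·φ(d₁)·√T = 390·0.3965·0.5000 = 77.3175
(The put has the same vega.)

77.32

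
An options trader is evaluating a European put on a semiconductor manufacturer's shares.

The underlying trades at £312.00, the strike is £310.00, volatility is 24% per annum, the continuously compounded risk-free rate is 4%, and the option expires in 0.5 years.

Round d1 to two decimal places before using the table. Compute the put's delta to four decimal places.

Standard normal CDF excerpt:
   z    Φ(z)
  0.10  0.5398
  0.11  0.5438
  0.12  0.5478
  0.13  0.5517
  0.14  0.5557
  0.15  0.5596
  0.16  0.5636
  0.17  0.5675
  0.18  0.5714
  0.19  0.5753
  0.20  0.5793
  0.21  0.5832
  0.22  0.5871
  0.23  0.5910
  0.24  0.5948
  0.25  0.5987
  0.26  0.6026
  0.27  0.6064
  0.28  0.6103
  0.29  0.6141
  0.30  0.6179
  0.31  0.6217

σ√T = 0.24·√0.5 = 0.1697
d₁ = [ln(312/310) + (0.04 + 0.24²/2)·0.5] / 0.1697 = [0.0064 + 0.0344] / 0.1697 = 0.2406 → 0.24
N(d₁) = N(0.24) = 0.5948
Δ_put = N(d₁) − 1 = 0.5948 − 1 = -0.4052

-0.4052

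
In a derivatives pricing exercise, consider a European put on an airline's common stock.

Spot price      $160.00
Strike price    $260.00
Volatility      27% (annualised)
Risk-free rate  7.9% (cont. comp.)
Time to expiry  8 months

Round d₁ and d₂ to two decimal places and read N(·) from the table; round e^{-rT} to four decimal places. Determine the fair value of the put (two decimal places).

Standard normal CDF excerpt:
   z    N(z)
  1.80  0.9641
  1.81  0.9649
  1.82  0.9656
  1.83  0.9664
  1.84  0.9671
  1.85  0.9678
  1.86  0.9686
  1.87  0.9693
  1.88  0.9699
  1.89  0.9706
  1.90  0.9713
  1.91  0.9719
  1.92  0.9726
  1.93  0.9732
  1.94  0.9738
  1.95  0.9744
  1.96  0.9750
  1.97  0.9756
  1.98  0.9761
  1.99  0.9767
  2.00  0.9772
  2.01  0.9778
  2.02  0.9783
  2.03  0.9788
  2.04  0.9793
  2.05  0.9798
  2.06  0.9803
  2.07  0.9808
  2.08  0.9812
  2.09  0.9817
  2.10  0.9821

T = 0.6667;  σ√T = 0.2205
d₁ = [ln(160/260) + (0.079 + 0.27²/2)·0.6667] / 0.2205 = [-0.4855 + 0.0770] / 0.2205 = -1.8532 ≈ -1.85
d₂ = d₁ − σ√T = -1.8532 − 0.2205 = -2.0736 ≈ -2.07
e^(−rT) = e^(−0.079·0.6667) = 0.9487
P = 260·0.9487·N(2.07) − 160·N(1.85) = 260·0.9487·0.9808 − 160·0.9678 = 241.9261 − 154.8480 = 87.0781

$87.08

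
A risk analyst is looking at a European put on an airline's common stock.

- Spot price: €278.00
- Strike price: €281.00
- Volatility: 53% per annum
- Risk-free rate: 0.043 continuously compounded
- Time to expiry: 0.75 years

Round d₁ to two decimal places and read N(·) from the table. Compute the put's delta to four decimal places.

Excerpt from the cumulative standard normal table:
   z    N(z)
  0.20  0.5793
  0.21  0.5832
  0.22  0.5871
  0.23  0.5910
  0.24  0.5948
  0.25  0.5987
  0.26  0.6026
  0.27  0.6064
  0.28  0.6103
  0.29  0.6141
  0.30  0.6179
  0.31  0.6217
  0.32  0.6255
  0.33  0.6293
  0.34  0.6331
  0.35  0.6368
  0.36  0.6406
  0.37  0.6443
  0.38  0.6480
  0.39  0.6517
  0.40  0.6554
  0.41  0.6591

T = 0.75;  σ√T = 0.4590
d₁ = [ln(278/281) + (0.043 + 0.53²/2)·0.75] / 0.4590 = [-0.0107 + 0.1376] / 0.4590 = 0.2764 → 0.28
N(d₁) = N(0.28) = 0.6103
Δ_put = N(d₁) − 1 = 0.6103 − 1 = -0.3897

-0.3897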